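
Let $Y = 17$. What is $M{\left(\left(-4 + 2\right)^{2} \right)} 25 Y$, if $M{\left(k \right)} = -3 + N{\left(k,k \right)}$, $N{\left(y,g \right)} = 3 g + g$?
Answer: $5525$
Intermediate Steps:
$N{\left(y,g \right)} = 4 g$
$M{\left(k \right)} = -3 + 4 k$
$M{\left(\left(-4 + 2\right)^{2} \right)} 25 Y = \left(-3 + 4 \left(-4 + 2\right)^{2}\right) 25 \cdot 17 = \left(-3 + 4 \left(-2\right)^{2}\right) 25 \cdot 17 = \left(-3 + 4 \cdot 4\right) 25 \cdot 17 = \left(-3 + 16\right) 25 \cdot 17 = 13 \cdot 25 \cdot 17 = 325 \cdot 17 = 5525$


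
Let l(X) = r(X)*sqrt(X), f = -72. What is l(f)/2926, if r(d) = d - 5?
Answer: -3*I*sqrt(2)/19 ≈ -0.2233*I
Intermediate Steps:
r(d) = -5 + d
l(X) = sqrt(X)*(-5 + X) (l(X) = (-5 + X)*sqrt(X) = sqrt(X)*(-5 + X))
l(f)/2926 = (sqrt(-72)*(-5 - 72))/2926 = ((6*I*sqrt(2))*(-77))*(1/2926) = -462*I*sqrt(2)*(1/2926) = -3*I*sqrt(2)/19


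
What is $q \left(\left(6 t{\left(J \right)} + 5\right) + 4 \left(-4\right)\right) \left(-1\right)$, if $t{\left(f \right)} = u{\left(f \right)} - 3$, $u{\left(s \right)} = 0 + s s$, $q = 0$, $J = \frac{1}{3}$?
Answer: $0$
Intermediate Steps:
$J = \frac{1}{3} \approx 0.33333$
$u{\left(s \right)} = s^{2}$ ($u{\left(s \right)} = 0 + s^{2} = s^{2}$)
$t{\left(f \right)} = -3 + f^{2}$ ($t{\left(f \right)} = f^{2} - 3 = -3 + f^{2}$)
$q \left(\left(6 t{\left(J \right)} + 5\right) + 4 \left(-4\right)\right) \left(-1\right) = 0 \left(\left(6 \left(-3 + \left(\frac{1}{3}\right)^{2}\right) + 5\right) + 4 \left(-4\right)\right) \left(-1\right) = 0 \left(\left(6 \left(-3 + \frac{1}{9}\right) + 5\right) - 16\right) \left(-1\right) = 0 \left(\left(6 \left(- \frac{26}{9}\right) + 5\right) - 16\right) \left(-1\right) = 0 \left(\left(- \frac{52}{3} + 5\right) - 16\right) \left(-1\right) = 0 \left(- \frac{37}{3} - 16\right) \left(-1\right) = 0 \left(- \frac{85}{3}\right) \left(-1\right) = 0 \left(-1\right) = 0$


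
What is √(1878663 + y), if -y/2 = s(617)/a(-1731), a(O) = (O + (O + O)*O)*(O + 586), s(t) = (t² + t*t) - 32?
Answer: √9822333604978899248963835/2286561565 ≈ 1370.6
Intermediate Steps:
s(t) = -32 + 2*t² (s(t) = (t² + t²) - 32 = 2*t² - 32 = -32 + 2*t²)
a(O) = (586 + O)*(O + 2*O²) (a(O) = (O + (2*O)*O)*(586 + O) = (O + 2*O²)*(586 + O) = (586 + O)*(O + 2*O²))
y = 507564/2286561565 (y = -2*(-32 + 2*617²)/((-1731*(586 + 2*(-1731)² + 1173*(-1731)))) = -2*(-32 + 2*380689)/((-1731*(586 + 2*2996361 - 2030463))) = -2*(-32 + 761378)/((-1731*(586 + 5992722 - 2030463))) = -1522692/((-1731*3962845)) = -1522692/(-6859684695) = -1522692*(-1)/6859684695 = -2*(-253782/2286561565) = 507564/2286561565 ≈ 0.00022198)
√(1878663 + y) = √(1878663 + 507564/2286561565) = √(4295678609895159/2286561565) = √9822333604978899248963835/2286561565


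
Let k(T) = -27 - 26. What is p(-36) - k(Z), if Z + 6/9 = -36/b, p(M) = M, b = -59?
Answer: 17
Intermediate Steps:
Z = -10/177 (Z = -⅔ - 36/(-59) = -⅔ - 36*(-1/59) = -⅔ + 36/59 = -10/177 ≈ -0.056497)
k(T) = -53
p(-36) - k(Z) = -36 - 1*(-53) = -36 + 53 = 17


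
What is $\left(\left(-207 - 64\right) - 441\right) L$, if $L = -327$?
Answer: $232824$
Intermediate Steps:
$\left(\left(-207 - 64\right) - 441\right) L = \left(\left(-207 - 64\right) - 441\right) \left(-327\right) = \left(-271 - 441\right) \left(-327\right) = \left(-712\right) \left(-327\right) = 232824$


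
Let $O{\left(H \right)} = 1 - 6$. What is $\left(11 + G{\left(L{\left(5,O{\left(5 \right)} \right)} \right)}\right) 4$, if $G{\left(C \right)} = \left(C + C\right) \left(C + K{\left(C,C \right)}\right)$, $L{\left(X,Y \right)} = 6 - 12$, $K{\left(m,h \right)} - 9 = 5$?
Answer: $-340$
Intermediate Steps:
$K{\left(m,h \right)} = 14$ ($K{\left(m,h \right)} = 9 + 5 = 14$)
$O{\left(H \right)} = -5$ ($O{\left(H \right)} = 1 - 6 = -5$)
$L{\left(X,Y \right)} = -6$ ($L{\left(X,Y \right)} = 6 - 12 = -6$)
$G{\left(C \right)} = 2 C \left(14 + C\right)$ ($G{\left(C \right)} = \left(C + C\right) \left(C + 14\right) = 2 C \left(14 + C\right)$)
$\left(11 + G{\left(L{\left(5,O{\left(5 \right)} \right)} \right)}\right) 4 = \left(11 + 2 \left(-6\right) \left(14 - 6\right)\right) 4 = \left(11 + 2 \left(-6\right) 8\right) 4 = \left(11 - 96\right) 4 = \left(-85\right) 4 = -340$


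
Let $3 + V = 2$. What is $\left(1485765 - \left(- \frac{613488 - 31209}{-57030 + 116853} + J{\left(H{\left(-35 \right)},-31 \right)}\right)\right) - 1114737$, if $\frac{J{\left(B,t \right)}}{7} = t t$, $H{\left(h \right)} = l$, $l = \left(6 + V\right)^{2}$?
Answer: $\frac{7264720334}{19941} \approx 3.6431 \cdot 10^{5}$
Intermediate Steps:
$V = -1$ ($V = -3 + 2 = -1$)
$l = 25$ ($l = \left(6 - 1\right)^{2} = 5^{2} = 25$)
$H{\left(h \right)} = 25$
$J{\left(B,t \right)} = 7 t^{2}$ ($J{\left(B,t \right)} = 7 t t = 7 t^{2}$)
$\left(1485765 - \left(- \frac{613488 - 31209}{-57030 + 116853} + J{\left(H{\left(-35 \right)},-31 \right)}\right)\right) - 1114737 = \left(1485765 - \left(6727 - \frac{613488 - 31209}{-57030 + 116853}\right)\right) - 1114737 = \left(1485765 + \left(\frac{582279}{59823} - 7 \cdot 961\right)\right) - 1114737 = \left(1485765 + \left(582279 \cdot \frac{1}{59823} - 6727\right)\right) - 1114737 = \left(1485765 + \left(\frac{194093}{19941} - 6727\right)\right) - 1114737 = \left(1485765 - \frac{133949014}{19941}\right) - 1114737 = \frac{29493690851}{19941} - 1114737 = \frac{7264720334}{19941}$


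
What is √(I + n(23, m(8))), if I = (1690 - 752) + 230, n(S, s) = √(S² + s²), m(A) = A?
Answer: √(1168 + √593) ≈ 34.530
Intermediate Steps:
I = 1168 (I = 938 + 230 = 1168)
√(I + n(23, m(8))) = √(1168 + √(23² + 8²)) = √(1168 + √(529 + 64)) = √(1168 + √593)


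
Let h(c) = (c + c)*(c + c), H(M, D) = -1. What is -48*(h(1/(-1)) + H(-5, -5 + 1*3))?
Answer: -144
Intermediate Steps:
h(c) = 4*c**2 (h(c) = (2*c)*(2*c) = 4*c**2)
-48*(h(1/(-1)) + H(-5, -5 + 1*3)) = -48*(4*(1/(-1))**2 - 1) = -48*(4*(-1)**2 - 1) = -48*(4*1 - 1) = -48*(4 - 1) = -48*3 = -144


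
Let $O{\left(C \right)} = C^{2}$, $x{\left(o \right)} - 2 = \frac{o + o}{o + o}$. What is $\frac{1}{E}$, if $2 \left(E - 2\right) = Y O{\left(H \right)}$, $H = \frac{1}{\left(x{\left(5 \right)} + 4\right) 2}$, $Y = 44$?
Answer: $\frac{98}{207} \approx 0.47343$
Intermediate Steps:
$x{\left(o \right)} = 3$ ($x{\left(o \right)} = 2 + \frac{o + o}{o + o} = 2 + \frac{2 o}{2 o} = 2 + 2 o \frac{1}{2 o} = 2 + 1 = 3$)
$H = \frac{1}{14}$ ($H = \frac{1}{\left(3 + 4\right) 2} = \frac{1}{7 \cdot 2} = \frac{1}{14} \approx 0.071429$)
$E = \frac{207}{98}$ ($E = 2 + \frac{44 \left(\frac{1}{14}\right)^{2}}{2} = 2 + \frac{44 \cdot \frac{1}{196}}{2} = 2 + \frac{1}{2} \cdot \frac{11}{49} = 2 + \frac{11}{98} = \frac{207}{98} \approx 2.1122$)
$\frac{1}{E} = \frac{1}{\frac{207}{98}} = \frac{98}{207}$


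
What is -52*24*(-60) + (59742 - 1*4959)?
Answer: 129663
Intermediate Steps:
-52*24*(-60) + (59742 - 1*4959) = -1248*(-60) + (59742 - 4959) = 74880 + 54783 = 129663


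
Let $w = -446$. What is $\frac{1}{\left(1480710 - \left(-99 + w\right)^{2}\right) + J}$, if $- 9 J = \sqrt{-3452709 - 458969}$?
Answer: $\frac{95878485}{113489928428903} + \frac{9 i \sqrt{3911678}}{113489928428903} \approx 8.4482 \cdot 10^{-7} + 1.5684 \cdot 10^{-10} i$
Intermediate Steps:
$J = - \frac{i \sqrt{3911678}}{9}$ ($J = - \frac{\sqrt{-3452709 - 458969}}{9} = - \frac{\sqrt{-3911678}}{9} = - \frac{i \sqrt{3911678}}{9} \approx - 219.76 i$)
$\frac{1}{\left(1480710 - \left(-99 + w\right)^{2}\right) + J} = \frac{1}{\left(1480710 - \left(-99 - 446\right)^{2}\right) - \frac{i \sqrt{3911678}}{9}} = \frac{1}{\left(1480710 - \left(-545\right)^{2}\right) - \frac{i \sqrt{3911678}}{9}} = \frac{1}{\left(1480710 - 297025\right) - \frac{i \sqrt{3911678}}{9}} = \frac{1}{1183685 - \frac{i \sqrt{3911678}}{9}}$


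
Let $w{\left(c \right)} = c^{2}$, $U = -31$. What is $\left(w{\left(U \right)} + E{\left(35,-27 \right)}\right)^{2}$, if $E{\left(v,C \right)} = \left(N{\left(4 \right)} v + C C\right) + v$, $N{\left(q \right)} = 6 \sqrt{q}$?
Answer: $4601025$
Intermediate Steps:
$E{\left(v,C \right)} = C^{2} + 13 v$ ($E{\left(v,C \right)} = \left(6 \sqrt{4} v + C C\right) + v = \left(6 \cdot 2 v + C^{2}\right) + v = \left(12 v + C^{2}\right) + v = \left(C^{2} + 12 v\right) + v = C^{2} + 13 v$)
$\left(w{\left(U \right)} + E{\left(35,-27 \right)}\right)^{2} = \left(\left(-31\right)^{2} + \left(\left(-27\right)^{2} + 13 \cdot 35\right)\right)^{2} = \left(961 + \left(729 + 455\right)\right)^{2} = \left(961 + 1184\right)^{2} = 2145^{2} = 4601025$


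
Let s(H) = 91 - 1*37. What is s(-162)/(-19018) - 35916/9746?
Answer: -170894193/46337357 ≈ -3.6880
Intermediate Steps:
s(H) = 54 (s(H) = 91 - 37 = 54)
s(-162)/(-19018) - 35916/9746 = 54/(-19018) - 35916/9746 = 54*(-1/19018) - 35916*1/9746 = -27/9509 - 17958/4873 = -170894193/46337357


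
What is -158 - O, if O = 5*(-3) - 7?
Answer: -136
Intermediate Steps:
O = -22 (O = -15 - 7 = -22)
-158 - O = -158 - 1*(-22) = -158 + 22 = -136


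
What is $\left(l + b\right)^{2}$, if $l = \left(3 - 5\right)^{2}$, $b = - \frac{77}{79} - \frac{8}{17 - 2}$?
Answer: $\frac{8720209}{1404225} \approx 6.21$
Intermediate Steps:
$b = - \frac{1787}{1185}$ ($b = \left(-77\right) \frac{1}{79} - \frac{8}{15} = - \frac{77}{79} - \frac{8}{15} = - \frac{1787}{1185} \approx -1.508$)
$l = 4$ ($l = \left(-2\right)^{2} = 4$)
$\left(l + b\right)^{2} = \left(4 - \frac{1787}{1185}\right)^{2} = \left(\frac{2953}{1185}\right)^{2} = \frac{8720209}{1404225}$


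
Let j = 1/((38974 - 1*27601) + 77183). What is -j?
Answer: -1/88556 ≈ -1.1292e-5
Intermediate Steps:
j = 1/88556 (j = 1/((38974 - 27601) + 77183) = 1/(11373 + 77183) = 1/88556 ≈ 1.1292e-5)
-j = -1*1/88556 = -1/88556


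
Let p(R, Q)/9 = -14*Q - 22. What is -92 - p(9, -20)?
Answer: -2414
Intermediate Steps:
p(R, Q) = -198 - 126*Q (p(R, Q) = 9*(-14*Q - 22) = 9*(-22 - 14*Q) = -198 - 126*Q)
-92 - p(9, -20) = -92 - (-198 - 126*(-20)) = -92 - (-198 + 2520) = -92 - 1*2322 = -92 - 2322 = -2414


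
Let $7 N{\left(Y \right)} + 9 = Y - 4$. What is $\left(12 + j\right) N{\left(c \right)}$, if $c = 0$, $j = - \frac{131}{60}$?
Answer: $- \frac{7657}{420} \approx -18.231$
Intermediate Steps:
$j = - \frac{131}{60}$ ($j = \left(-131\right) \frac{1}{60} = - \frac{131}{60} \approx -2.1833$)
$N{\left(Y \right)} = - \frac{13}{7} + \frac{Y}{7}$ ($N{\left(Y \right)} = - \frac{9}{7} + \frac{Y - 4}{7} = - \frac{9}{7} + \frac{-4 + Y}{7} = - \frac{9}{7} + \left(- \frac{4}{7} + \frac{Y}{7}\right) = - \frac{13}{7} + \frac{Y}{7}$)
$\left(12 + j\right) N{\left(c \right)} = \left(12 - \frac{131}{60}\right) \left(- \frac{13}{7} + \frac{1}{7} \cdot 0\right) = \frac{589 \left(- \frac{13}{7} + 0\right)}{60} = \frac{589}{60} \left(- \frac{13}{7}\right) = - \frac{7657}{420}$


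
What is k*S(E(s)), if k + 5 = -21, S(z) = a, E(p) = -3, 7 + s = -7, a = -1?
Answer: 26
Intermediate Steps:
s = -14 (s = -7 - 7 = -14)
S(z) = -1
k = -26 (k = -5 - 21 = -26)
k*S(E(s)) = -26*(-1) = 26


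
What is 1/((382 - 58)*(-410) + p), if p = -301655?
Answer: -1/434495 ≈ -2.3015e-6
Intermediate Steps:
1/((382 - 58)*(-410) + p) = 1/((382 - 58)*(-410) - 301655) = 1/(324*(-410) - 301655) = 1/(-132840 - 301655) = 1/(-434495) = -1/434495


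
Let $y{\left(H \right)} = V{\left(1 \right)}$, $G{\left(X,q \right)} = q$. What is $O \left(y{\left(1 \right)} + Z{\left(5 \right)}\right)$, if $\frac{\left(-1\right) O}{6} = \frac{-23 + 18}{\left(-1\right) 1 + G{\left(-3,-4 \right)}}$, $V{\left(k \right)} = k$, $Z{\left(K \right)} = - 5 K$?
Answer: $144$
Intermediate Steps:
$y{\left(H \right)} = 1$
$O = -6$ ($O = - 6 \frac{-23 + 18}{\left(-1\right) 1 - 4} = - 6 \left(- \frac{5}{-1 - 4}\right) = - 6 \left(- \frac{5}{-5}\right) = - 6 \left(\left(-5\right) \left(- \frac{1}{5}\right)\right) = \left(-6\right) 1 = -6$)
$O \left(y{\left(1 \right)} + Z{\left(5 \right)}\right) = - 6 \left(1 - 25\right) = \left(-6\right) \left(-24\right) = 144$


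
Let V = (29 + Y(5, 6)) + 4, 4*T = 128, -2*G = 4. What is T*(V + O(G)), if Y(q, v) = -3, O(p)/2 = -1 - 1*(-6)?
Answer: 1280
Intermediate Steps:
G = -2 (G = -½*4 = -2)
O(p) = 10 (O(p) = 2*(-1 - 1*(-6)) = 2*(-1 + 6) = 2*5 = 10)
T = 32 (T = (¼)*128 = 32)
V = 30 (V = (29 - 3) + 4 = 26 + 4 = 30)
T*(V + O(G)) = 32*(30 + 10) = 32*40 = 1280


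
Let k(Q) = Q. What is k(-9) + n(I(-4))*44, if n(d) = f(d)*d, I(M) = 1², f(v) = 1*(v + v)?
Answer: 79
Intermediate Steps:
f(v) = 2*v (f(v) = 1*(2*v) = 2*v)
I(M) = 1
n(d) = 2*d² (n(d) = (2*d)*d = 2*d²)
k(-9) + n(I(-4))*44 = -9 + (2*1²)*44 = -9 + (2*1)*44 = -9 + 2*44 = -9 + 88 = 79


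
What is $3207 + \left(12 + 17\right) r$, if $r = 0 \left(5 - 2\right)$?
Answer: $3207$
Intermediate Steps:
$r = 0$ ($r = 0 \cdot 3 = 0$)
$3207 + \left(12 + 17\right) r = 3207 + \left(12 + 17\right) 0 = 3207 + 29 \cdot 0 = 3207 + 0 = 3207$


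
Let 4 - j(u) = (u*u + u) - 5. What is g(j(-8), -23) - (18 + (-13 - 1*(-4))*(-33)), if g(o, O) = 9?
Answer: -306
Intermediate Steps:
j(u) = 9 - u - u² (j(u) = 4 - ((u*u + u) - 5) = 4 - ((u² + u) - 5) = 4 - ((u + u²) - 5) = 4 - (-5 + u + u²) = 4 + (5 - u - u²) = 9 - u - u²)
g(j(-8), -23) - (18 + (-13 - 1*(-4))*(-33)) = 9 - (18 + (-13 - 1*(-4))*(-33)) = 9 - (18 + (-13 + 4)*(-33)) = 9 - (18 - 9*(-33)) = 9 - (18 + 297) = 9 - 1*315 = 9 - 315 = -306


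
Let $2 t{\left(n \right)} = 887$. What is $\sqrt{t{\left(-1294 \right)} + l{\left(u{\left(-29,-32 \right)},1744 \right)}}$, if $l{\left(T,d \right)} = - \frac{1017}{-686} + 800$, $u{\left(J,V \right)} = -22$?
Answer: $\frac{\sqrt{2989203}}{49} \approx 35.284$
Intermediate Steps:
$t{\left(n \right)} = \frac{887}{2}$ ($t{\left(n \right)} = \frac{1}{2} \cdot 887 = \frac{887}{2}$)
$l{\left(T,d \right)} = \frac{549817}{686}$ ($l{\left(T,d \right)} = \left(-1017\right) \left(- \frac{1}{686}\right) + 800 = \frac{1017}{686} + 800 = \frac{549817}{686}$)
$\sqrt{t{\left(-1294 \right)} + l{\left(u{\left(-29,-32 \right)},1744 \right)}} = \sqrt{\frac{887}{2} + \frac{549817}{686}} = \sqrt{\frac{427029}{343}} = \frac{\sqrt{2989203}}{49}$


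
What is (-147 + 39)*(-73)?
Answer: 7884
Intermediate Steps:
(-147 + 39)*(-73) = -108*(-73) = 7884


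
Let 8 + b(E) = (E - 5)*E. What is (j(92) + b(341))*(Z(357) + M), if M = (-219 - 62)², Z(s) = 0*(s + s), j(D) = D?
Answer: 9053668260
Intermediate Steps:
Z(s) = 0 (Z(s) = 0*(2*s) = 0)
M = 78961 (M = (-281)² = 78961)
b(E) = -8 + E*(-5 + E) (b(E) = -8 + (E - 5)*E = -8 + (-5 + E)*E = -8 + E*(-5 + E))
(j(92) + b(341))*(Z(357) + M) = (92 + (-8 + 341² - 5*341))*(0 + 78961) = (92 + (-8 + 116281 - 1705))*78961 = (92 + 114568)*78961 = 114660*78961 = 9053668260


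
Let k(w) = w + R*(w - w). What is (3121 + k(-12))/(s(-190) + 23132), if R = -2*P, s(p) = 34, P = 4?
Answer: 3109/23166 ≈ 0.13421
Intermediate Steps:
R = -8 (R = -2*4 = -8)
k(w) = w (k(w) = w - 8*(w - w) = w - 8*0 = w + 0 = w)
(3121 + k(-12))/(s(-190) + 23132) = (3121 - 12)/(34 + 23132) = 3109/23166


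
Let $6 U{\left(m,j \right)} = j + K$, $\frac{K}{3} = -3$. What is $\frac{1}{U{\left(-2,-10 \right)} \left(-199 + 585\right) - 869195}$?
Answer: $- \frac{3}{2611252} \approx -1.1489 \cdot 10^{-6}$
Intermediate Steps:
$K = -9$ ($K = 3 \left(-3\right) = -9$)
$U{\left(m,j \right)} = - \frac{3}{2} + \frac{j}{6}$ ($U{\left(m,j \right)} = \frac{j - 9}{6} = \frac{-9 + j}{6} = - \frac{3}{2} + \frac{j}{6}$)
$\frac{1}{U{\left(-2,-10 \right)} \left(-199 + 585\right) - 869195} = \frac{1}{\left(- \frac{3}{2} + \frac{1}{6} \left(-10\right)\right) \left(-199 + 585\right) - 869195} = \frac{1}{\left(- \frac{3}{2} - \frac{5}{3}\right) 386 - 869195} = \frac{1}{\left(- \frac{19}{6}\right) 386 - 869195} = \frac{1}{- \frac{3667}{3} - 869195} = \frac{1}{- \frac{2611252}{3}} = - \frac{3}{2611252}$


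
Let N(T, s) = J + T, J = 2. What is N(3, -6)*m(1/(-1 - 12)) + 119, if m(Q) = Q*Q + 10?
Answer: 28566/169 ≈ 169.03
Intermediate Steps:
N(T, s) = 2 + T
m(Q) = 10 + Q**2 (m(Q) = Q**2 + 10 = 10 + Q**2)
N(3, -6)*m(1/(-1 - 12)) + 119 = (2 + 3)*(10 + (1/(-1 - 12))**2) + 119 = 5*(10 + (1/(-13))**2) + 119 = 5*(10 + (-1/13)**2) + 119 = 5*(10 + 1/169) + 119 = 5*(1691/169) + 119 = 8455/169 + 119 = 28566/169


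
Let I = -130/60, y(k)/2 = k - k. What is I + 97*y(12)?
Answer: -13/6 ≈ -2.1667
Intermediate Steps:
y(k) = 0 (y(k) = 2*(k - k) = 2*0 = 0)
I = -13/6 (I = -130*1/60 = -13/6 ≈ -2.1667)
I + 97*y(12) = -13/6 + 97*0 = -13/6 + 0 = -13/6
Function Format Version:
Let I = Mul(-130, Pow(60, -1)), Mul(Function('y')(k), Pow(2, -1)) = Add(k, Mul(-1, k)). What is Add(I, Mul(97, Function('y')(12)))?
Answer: Rational(-13, 6) ≈ -2.1667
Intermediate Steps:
Function('y')(k) = 0 (Function('y')(k) = Mul(2, Add(k, Mul(-1, k))) = Mul(2, 0) = 0)
I = Rational(-13, 6) (I = Mul(-130, Rational(1, 60)) = Rational(-13, 6) ≈ -2.1667)
Add(I, Mul(97, Function('y')(12))) = Add(Rational(-13, 6), Mul(97, 0)) = Add(Rational(-13, 6), 0) = Rational(-13, 6)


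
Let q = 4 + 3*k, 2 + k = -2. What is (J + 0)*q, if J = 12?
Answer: -96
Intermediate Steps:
k = -4 (k = -2 - 2 = -4)
q = -8 (q = 4 + 3*(-4) = 4 - 12 = -8)
(J + 0)*q = (12 + 0)*(-8) = 12*(-8) = -96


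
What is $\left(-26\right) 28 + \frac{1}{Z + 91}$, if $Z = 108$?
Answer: $- \frac{144871}{199} \approx -728.0$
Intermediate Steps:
$\left(-26\right) 28 + \frac{1}{Z + 91} = \left(-26\right) 28 + \frac{1}{108 + 91} = -728 + \frac{1}{199} = - \frac{144871}{199}$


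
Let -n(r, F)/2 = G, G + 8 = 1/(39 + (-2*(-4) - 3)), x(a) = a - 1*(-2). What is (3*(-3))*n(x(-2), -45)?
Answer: -3159/22 ≈ -143.59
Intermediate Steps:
x(a) = 2 + a (x(a) = a + 2 = 2 + a)
G = -351/44 (G = -8 + 1/(39 + (-2*(-4) - 3)) = -8 + 1/(39 + (8 - 3)) = -8 + 1/(39 + 5) = -8 + 1/44 = -351/44 ≈ -7.9773)
n(r, F) = 351/22 (n(r, F) = -2*(-351/44) = 351/22)
(3*(-3))*n(x(-2), -45) = (3*(-3))*(351/22) = -9*351/22 = -3159/22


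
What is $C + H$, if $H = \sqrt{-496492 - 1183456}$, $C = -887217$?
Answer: $-887217 + 2 i \sqrt{419987} \approx -8.8722 \cdot 10^{5} + 1296.1 i$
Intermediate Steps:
$H = 2 i \sqrt{419987}$ ($H = \sqrt{-1679948} = 2 i \sqrt{419987} \approx 1296.1 i$)
$C + H = -887217 + 2 i \sqrt{419987}$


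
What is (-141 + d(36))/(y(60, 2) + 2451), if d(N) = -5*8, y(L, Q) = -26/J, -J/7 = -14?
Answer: -8869/120086 ≈ -0.073855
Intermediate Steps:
J = 98 (J = -7*(-14) = 98)
y(L, Q) = -13/49 (y(L, Q) = -26/98 = -26*1/98 = -13/49)
d(N) = -40
(-141 + d(36))/(y(60, 2) + 2451) = (-141 - 40)/(-13/49 + 2451) = -181/120086/49 = -181*49/120086 = -8869/120086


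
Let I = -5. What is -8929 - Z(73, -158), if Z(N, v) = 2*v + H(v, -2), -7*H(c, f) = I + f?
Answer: -8614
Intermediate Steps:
H(c, f) = 5/7 - f/7 (H(c, f) = -(-5 + f)/7 = 5/7 - f/7)
Z(N, v) = 1 + 2*v (Z(N, v) = 2*v + (5/7 - ⅐*(-2)) = 2*v + (5/7 + 2/7) = 2*v + 1 = 1 + 2*v)
-8929 - Z(73, -158) = -8929 - (1 + 2*(-158)) = -8929 - (1 - 316) = -8929 - 1*(-315) = -8929 + 315 = -8614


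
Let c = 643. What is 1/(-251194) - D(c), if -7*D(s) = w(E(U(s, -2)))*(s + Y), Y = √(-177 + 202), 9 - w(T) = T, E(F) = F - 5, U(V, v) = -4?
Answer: 2929926809/1758358 ≈ 1666.3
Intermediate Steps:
E(F) = -5 + F
w(T) = 9 - T
Y = 5 (Y = √25 = 5)
D(s) = -90/7 - 18*s/7 (D(s) = -(9 - (-5 - 4))*(s + 5)/7 = -(9 - 1*(-9))*(5 + s)/7 = -(9 + 9)*(5 + s)/7 = -18*(5 + s)/7 = -(90 + 18*s)/7 = -90/7 - 18*s/7)
1/(-251194) - D(c) = 1/(-251194) - (-90/7 - 18/7*643) = -1/251194 - (-90/7 - 11574/7) = -1/251194 - 1*(-11664/7) = -1/251194 + 11664/7 = 2929926809/1758358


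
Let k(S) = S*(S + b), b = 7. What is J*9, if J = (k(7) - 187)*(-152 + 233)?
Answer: -64881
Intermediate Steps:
k(S) = S*(7 + S) (k(S) = S*(S + 7) = S*(7 + S))
J = -7209 (J = (7*(7 + 7) - 187)*(-152 + 233) = (7*14 - 187)*81 = (98 - 187)*81 = -89*81 = -7209)
J*9 = -7209*9 = -64881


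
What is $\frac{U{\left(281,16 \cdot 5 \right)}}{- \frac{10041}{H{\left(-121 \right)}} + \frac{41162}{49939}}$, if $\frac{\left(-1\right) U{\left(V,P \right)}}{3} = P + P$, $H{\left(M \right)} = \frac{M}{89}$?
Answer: $- \frac{2900457120}{44632918013} \approx -0.064985$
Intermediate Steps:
$H{\left(M \right)} = \frac{M}{89}$ ($H{\left(M \right)} = M \frac{1}{89} = \frac{M}{89}$)
$U{\left(V,P \right)} = - 6 P$ ($U{\left(V,P \right)} = - 3 \left(P + P\right) = - 3 \cdot 2 P = - 6 P$)
$\frac{U{\left(281,16 \cdot 5 \right)}}{- \frac{10041}{H{\left(-121 \right)}} + \frac{41162}{49939}} = \frac{\left(-6\right) 16 \cdot 5}{- \frac{10041}{\frac{1}{89} \left(-121\right)} + \frac{41162}{49939}} = \frac{\left(-6\right) 80}{- \frac{10041}{- \frac{121}{89}} + 41162 \cdot \frac{1}{49939}} = - \frac{480}{\left(-10041\right) \left(- \frac{89}{121}\right) + \frac{41162}{49939}} = - \frac{480}{\frac{893649}{121} + \frac{41162}{49939}} = - \frac{480}{\frac{44632918013}{6042619}} = \left(-480\right) \frac{6042619}{44632918013} = - \frac{2900457120}{44632918013}$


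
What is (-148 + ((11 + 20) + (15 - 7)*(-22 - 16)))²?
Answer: 177241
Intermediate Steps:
(-148 + ((11 + 20) + (15 - 7)*(-22 - 16)))² = (-148 + (31 + 8*(-38)))² = (-148 + (31 - 304))² = (-148 - 273)² = (-421)² = 177241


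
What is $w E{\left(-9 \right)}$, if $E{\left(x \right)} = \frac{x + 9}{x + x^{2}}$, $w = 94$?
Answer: $0$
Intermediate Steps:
$E{\left(x \right)} = \frac{9 + x}{x + x^{2}}$
$w E{\left(-9 \right)} = 94 \frac{9 - 9}{\left(-9\right) \left(1 - 9\right)} = 94 \left(\left(- \frac{1}{9}\right) \frac{1}{-8} \cdot 0\right) = 94 \left(\left(- \frac{1}{9}\right) \left(- \frac{1}{8}\right) 0\right) = 94 \cdot 0 = 0$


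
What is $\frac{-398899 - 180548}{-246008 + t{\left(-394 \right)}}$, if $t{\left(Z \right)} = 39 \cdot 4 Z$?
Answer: $\frac{52677}{27952} \approx 1.8846$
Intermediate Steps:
$t{\left(Z \right)} = 156 Z$
$\frac{-398899 - 180548}{-246008 + t{\left(-394 \right)}} = \frac{-398899 - 180548}{-246008 + 156 \left(-394\right)} = - \frac{579447}{-246008 - 61464} = - \frac{579447}{-307472} = \left(-579447\right) \left(- \frac{1}{307472}\right) = \frac{52677}{27952}$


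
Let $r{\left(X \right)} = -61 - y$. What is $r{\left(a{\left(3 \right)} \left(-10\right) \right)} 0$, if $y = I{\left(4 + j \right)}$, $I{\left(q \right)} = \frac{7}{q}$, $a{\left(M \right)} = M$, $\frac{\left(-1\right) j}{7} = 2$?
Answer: $0$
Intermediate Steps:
$j = -14$ ($j = \left(-7\right) 2 = -14$)
$y = - \frac{7}{10}$ ($y = \frac{7}{4 - 14} = \frac{7}{-10} = 7 \left(- \frac{1}{10}\right) = - \frac{7}{10} \approx -0.7$)
$r{\left(X \right)} = - \frac{603}{10}$ ($r{\left(X \right)} = -61 - - \frac{7}{10} = -61 + \frac{7}{10} = - \frac{603}{10}$)
$r{\left(a{\left(3 \right)} \left(-10\right) \right)} 0 = \left(- \frac{603}{10}\right) 0 = 0$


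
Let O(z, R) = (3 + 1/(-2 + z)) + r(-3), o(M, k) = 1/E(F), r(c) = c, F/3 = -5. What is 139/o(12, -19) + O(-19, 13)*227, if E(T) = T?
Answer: -44012/21 ≈ -2095.8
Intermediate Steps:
F = -15 (F = 3*(-5) = -15)
o(M, k) = -1/15 (o(M, k) = 1/(-15) = -1/15)
O(z, R) = 1/(-2 + z) (O(z, R) = (3 + 1/(-2 + z)) - 3 = 1/(-2 + z))
139/o(12, -19) + O(-19, 13)*227 = 139/(-1/15) + 227/(-2 - 19) = 139*(-15) + 227/(-21) = -2085 - 1/21*227 = -2085 - 227/21 = -44012/21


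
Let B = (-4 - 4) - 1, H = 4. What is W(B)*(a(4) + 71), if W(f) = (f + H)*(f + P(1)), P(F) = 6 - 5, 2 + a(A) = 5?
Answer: 2960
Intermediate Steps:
a(A) = 3 (a(A) = -2 + 5 = 3)
P(F) = 1
B = -9 (B = -8 - 1 = -9)
W(f) = (1 + f)*(4 + f) (W(f) = (f + 4)*(f + 1) = (4 + f)*(1 + f) = (1 + f)*(4 + f))
W(B)*(a(4) + 71) = (4 + (-9)**2 + 5*(-9))*(3 + 71) = (4 + 81 - 45)*74 = 40*74 = 2960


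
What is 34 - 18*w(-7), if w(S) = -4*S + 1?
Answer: -488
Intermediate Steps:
w(S) = 1 - 4*S
34 - 18*w(-7) = 34 - 18*(1 - 4*(-7)) = 34 - 18*(1 + 28) = 34 - 18*29 = 34 - 522 = -488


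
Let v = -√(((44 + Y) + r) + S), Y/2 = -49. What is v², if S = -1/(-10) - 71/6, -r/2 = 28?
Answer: -1826/15 ≈ -121.73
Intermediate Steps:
r = -56 (r = -2*28 = -56)
Y = -98 (Y = 2*(-49) = -98)
S = -176/15 (S = -1*(-⅒) - 71*⅙ = ⅒ - 71/6 = -176/15 ≈ -11.733)
v = -I*√27390/15 (v = -√(((44 - 98) - 56) - 176/15) = -√((-54 - 56) - 176/15) = -√(-110 - 176/15) = -√(-1826/15) = -I*√27390/15 ≈ -11.033*I)
v² = (-I*√27390/15)² = -1826/15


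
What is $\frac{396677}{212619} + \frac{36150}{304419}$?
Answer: $\frac{2518474363}{1269122811} \approx 1.9844$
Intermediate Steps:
$\frac{396677}{212619} + \frac{36150}{304419} = 396677 \cdot \frac{1}{212619} + 36150 \cdot \frac{1}{304419} = \frac{396677}{212619} + \frac{12050}{101473} = \frac{2518474363}{1269122811}$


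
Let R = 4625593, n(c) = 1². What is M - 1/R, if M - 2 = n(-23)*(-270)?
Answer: -1239658925/4625593 ≈ -268.00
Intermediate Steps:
n(c) = 1
M = -268 (M = 2 + 1*(-270) = 2 - 270 = -268)
M - 1/R = -268 - 1/4625593 = -1239658925/4625593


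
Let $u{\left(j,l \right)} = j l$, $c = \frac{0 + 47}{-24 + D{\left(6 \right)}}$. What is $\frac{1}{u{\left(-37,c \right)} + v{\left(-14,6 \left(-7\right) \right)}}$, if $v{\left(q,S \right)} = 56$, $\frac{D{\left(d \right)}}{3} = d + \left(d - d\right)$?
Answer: $\frac{6}{2075} \approx 0.0028916$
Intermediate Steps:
$D{\left(d \right)} = 3 d$ ($D{\left(d \right)} = 3 \left(d + \left(d - d\right)\right) = 3 \left(d + 0\right) = 3 d$)
$c = - \frac{47}{6}$ ($c = \frac{0 + 47}{-24 + 3 \cdot 6} = \frac{47}{-24 + 18} = \frac{47}{-6} = 47 \left(- \frac{1}{6}\right) = - \frac{47}{6} \approx -7.8333$)
$\frac{1}{u{\left(-37,c \right)} + v{\left(-14,6 \left(-7\right) \right)}} = \frac{1}{\left(-37\right) \left(- \frac{47}{6}\right) + 56} = \frac{1}{\frac{1739}{6} + 56} = \frac{1}{\frac{2075}{6}} = \frac{6}{2075}$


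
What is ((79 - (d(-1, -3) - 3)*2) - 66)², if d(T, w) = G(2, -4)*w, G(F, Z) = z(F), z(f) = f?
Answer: 961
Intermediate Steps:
G(F, Z) = F
d(T, w) = 2*w
((79 - (d(-1, -3) - 3)*2) - 66)² = ((79 - (2*(-3) - 3)*2) - 66)² = ((79 - (-6 - 3)*2) - 66)² = ((79 - (-9)*2) - 66)² = ((79 - 1*(-18)) - 66)² = ((79 + 18) - 66)² = (97 - 66)² = 31² = 961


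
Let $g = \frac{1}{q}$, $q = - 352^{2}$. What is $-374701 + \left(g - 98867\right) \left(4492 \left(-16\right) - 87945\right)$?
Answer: $\frac{1957714503018569}{123904} \approx 1.58 \cdot 10^{10}$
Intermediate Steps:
$q = -123904$ ($q = \left(-1\right) 123904 = -123904$)
$g = - \frac{1}{123904}$ ($g = \frac{1}{-123904} = - \frac{1}{123904} \approx -8.0708 \cdot 10^{-6}$)
$-374701 + \left(g - 98867\right) \left(4492 \left(-16\right) - 87945\right) = -374701 + \left(- \frac{1}{123904} - 98867\right) \left(4492 \left(-16\right) - 87945\right) = -374701 - \frac{12250016769 \left(-71872 - 87945\right)}{123904} = -374701 - - \frac{1957760929971273}{123904} = -374701 + \frac{1957760929971273}{123904} = \frac{1957714503018569}{123904}$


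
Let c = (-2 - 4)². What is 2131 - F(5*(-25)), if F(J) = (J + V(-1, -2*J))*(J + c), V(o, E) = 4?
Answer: -8638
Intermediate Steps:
c = 36 (c = (-6)² = 36)
F(J) = (4 + J)*(36 + J) (F(J) = (J + 4)*(J + 36) = (4 + J)*(36 + J))
2131 - F(5*(-25)) = 2131 - (144 + (5*(-25))² + 40*(5*(-25))) = 2131 - (144 + (-125)² + 40*(-125)) = 2131 - (144 + 15625 - 5000) = 2131 - 1*10769 = 2131 - 10769 = -8638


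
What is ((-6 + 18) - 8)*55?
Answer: 220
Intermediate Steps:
((-6 + 18) - 8)*55 = (12 - 8)*55 = 4*55 = 220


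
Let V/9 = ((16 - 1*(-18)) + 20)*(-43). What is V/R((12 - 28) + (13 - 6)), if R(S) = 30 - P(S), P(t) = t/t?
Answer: -20898/29 ≈ -720.62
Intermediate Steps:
P(t) = 1
V = -20898 (V = 9*(((16 - 1*(-18)) + 20)*(-43)) = 9*(((16 + 18) + 20)*(-43)) = 9*((34 + 20)*(-43)) = 9*(54*(-43)) = 9*(-2322) = -20898)
R(S) = 29 (R(S) = 30 - 1*1 = 30 - 1 = 29)
V/R((12 - 28) + (13 - 6)) = -20898/29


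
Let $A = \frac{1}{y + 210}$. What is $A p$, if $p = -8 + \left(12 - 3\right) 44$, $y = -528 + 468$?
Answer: $\frac{194}{75} \approx 2.5867$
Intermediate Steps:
$y = -60$
$p = 388$ ($p = -8 + 9 \cdot 44 = -8 + 396 = 388$)
$A = \frac{1}{150}$ ($A = \frac{1}{-60 + 210} = \frac{1}{150} \approx 0.0066667$)
$A p = \frac{1}{150} \cdot 388 = \frac{194}{75}$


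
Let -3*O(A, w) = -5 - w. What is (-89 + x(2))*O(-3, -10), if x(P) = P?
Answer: 145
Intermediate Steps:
O(A, w) = 5/3 + w/3 (O(A, w) = -(-5 - w)/3 = 5/3 + w/3)
(-89 + x(2))*O(-3, -10) = (-89 + 2)*(5/3 + (1/3)*(-10)) = -87*(5/3 - 10/3) = -87*(-5/3) = 145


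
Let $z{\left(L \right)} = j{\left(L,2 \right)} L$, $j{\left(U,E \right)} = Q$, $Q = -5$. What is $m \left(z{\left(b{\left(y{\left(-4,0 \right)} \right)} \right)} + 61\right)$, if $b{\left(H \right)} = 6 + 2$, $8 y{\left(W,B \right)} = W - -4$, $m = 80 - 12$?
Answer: $1428$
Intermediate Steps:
$m = 68$ ($m = 80 - 12 = 68$)
$j{\left(U,E \right)} = -5$
$y{\left(W,B \right)} = \frac{1}{2} + \frac{W}{8}$ ($y{\left(W,B \right)} = \frac{W - -4}{8} = \frac{W + 4}{8} = \frac{4 + W}{8} = \frac{1}{2} + \frac{W}{8}$)
$b{\left(H \right)} = 8$
$z{\left(L \right)} = - 5 L$
$m \left(z{\left(b{\left(y{\left(-4,0 \right)} \right)} \right)} + 61\right) = 68 \left(\left(-5\right) 8 + 61\right) = 68 \left(-40 + 61\right) = 68 \cdot 21 = 1428$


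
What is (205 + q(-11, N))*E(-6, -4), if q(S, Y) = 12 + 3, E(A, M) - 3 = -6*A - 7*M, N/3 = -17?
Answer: 14740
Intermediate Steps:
N = -51 (N = 3*(-17) = -51)
E(A, M) = 3 - 7*M - 6*A (E(A, M) = 3 + (-6*A - 7*M) = 3 + (-7*M - 6*A) = 3 - 7*M - 6*A)
q(S, Y) = 15
(205 + q(-11, N))*E(-6, -4) = (205 + 15)*(3 - 7*(-4) - 6*(-6)) = 220*(3 + 28 + 36) = 220*67 = 14740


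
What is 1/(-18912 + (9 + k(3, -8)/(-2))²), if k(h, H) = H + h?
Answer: -4/75119 ≈ -5.3249e-5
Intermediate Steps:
1/(-18912 + (9 + k(3, -8)/(-2))²) = 1/(-18912 + (9 + (-8 + 3)/(-2))²) = 1/(-18912 + (9 - 5*(-½))²) = 1/(-18912 + (9 + 5/2)²) = 1/(-18912 + (23/2)²) = 1/(-18912 + 529/4) = 1/(-75119/4) = -4/75119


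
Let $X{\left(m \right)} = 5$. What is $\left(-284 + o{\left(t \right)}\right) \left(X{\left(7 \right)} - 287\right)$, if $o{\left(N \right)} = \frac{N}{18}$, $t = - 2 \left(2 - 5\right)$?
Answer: $79994$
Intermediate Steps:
$t = 6$ ($t = \left(-2\right) \left(-3\right) = 6$)
$o{\left(N \right)} = \frac{N}{18}$ ($o{\left(N \right)} = N \frac{1}{18} = \frac{N}{18}$)
$\left(-284 + o{\left(t \right)}\right) \left(X{\left(7 \right)} - 287\right) = \left(-284 + \frac{1}{18} \cdot 6\right) \left(5 - 287\right) = \left(-284 + \frac{1}{3}\right) \left(-282\right) = \left(- \frac{851}{3}\right) \left(-282\right) = 79994$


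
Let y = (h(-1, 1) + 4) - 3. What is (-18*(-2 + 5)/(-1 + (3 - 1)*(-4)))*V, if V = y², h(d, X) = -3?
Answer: 24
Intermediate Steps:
y = -2 (y = (-3 + 4) - 3 = 1 - 3 = -2)
V = 4 (V = (-2)² = 4)
(-18*(-2 + 5)/(-1 + (3 - 1)*(-4)))*V = -18*(-2 + 5)/(-1 + (3 - 1)*(-4))*4 = -54/(-1 + 2*(-4))*4 = -54/(-1 - 8)*4 = -54/(-9)*4 = -54*(-1)/9*4 = -18*(-⅓)*4 = 6*4 = 24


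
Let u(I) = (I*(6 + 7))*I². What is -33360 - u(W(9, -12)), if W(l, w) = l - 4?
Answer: -34985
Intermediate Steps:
W(l, w) = -4 + l
u(I) = 13*I³ (u(I) = (I*13)*I² = (13*I)*I² = 13*I³)
-33360 - u(W(9, -12)) = -33360 - 13*(-4 + 9)³ = -33360 - 13*5³ = -33360 - 13*125 = -33360 - 1*1625 = -33360 - 1625 = -34985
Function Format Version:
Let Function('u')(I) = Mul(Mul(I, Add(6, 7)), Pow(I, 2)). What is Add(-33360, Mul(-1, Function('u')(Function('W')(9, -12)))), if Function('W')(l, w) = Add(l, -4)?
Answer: -34985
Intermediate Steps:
Function('W')(l, w) = Add(-4, l)
Function('u')(I) = Mul(13, Pow(I, 3)) (Function('u')(I) = Mul(Mul(I, 13), Pow(I, 2)) = Mul(Mul(13, I), Pow(I, 2)) = Mul(13, Pow(I, 3)))
Add(-33360, Mul(-1, Function('u')(Function('W')(9, -12)))) = Add(-33360, Mul(-1, Mul(13, Pow(Add(-4, 9), 3)))) = Add(-33360, Mul(-1, Mul(13, Pow(5, 3)))) = Add(-33360, Mul(-1, Mul(13, 125))) = Add(-33360, Mul(-1, 1625)) = Add(-33360, -1625) = -34985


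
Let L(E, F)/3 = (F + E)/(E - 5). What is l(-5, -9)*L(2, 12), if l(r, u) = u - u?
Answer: 0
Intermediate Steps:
L(E, F) = 3*(E + F)/(-5 + E) (L(E, F) = 3*((F + E)/(E - 5)) = 3*((E + F)/(-5 + E)) = 3*(E + F)/(-5 + E))
l(r, u) = 0
l(-5, -9)*L(2, 12) = 0*(3*(2 + 12)/(-5 + 2)) = 0*(3*14/(-3)) = 0*(3*(-1/3)*14) = 0*(-14) = 0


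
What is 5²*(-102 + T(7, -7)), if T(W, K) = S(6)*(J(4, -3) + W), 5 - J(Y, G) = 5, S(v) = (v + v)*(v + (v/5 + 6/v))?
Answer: 14670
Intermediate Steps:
S(v) = 2*v*(6/v + 6*v/5) (S(v) = (2*v)*(v + (v*(⅕) + 6/v)) = (2*v)*(v + (v/5 + 6/v)) = (2*v)*(v + (6/v + v/5)) = (2*v)*(6/v + 6*v/5) = 2*v*(6/v + 6*v/5))
J(Y, G) = 0 (J(Y, G) = 5 - 1*5 = 5 - 5 = 0)
T(W, K) = 492*W/5 (T(W, K) = (12 + (12/5)*6²)*(0 + W) = (12 + (12/5)*36)*W = (12 + 432/5)*W = 492*W/5)
5²*(-102 + T(7, -7)) = 5²*(-102 + (492/5)*7) = 25*(-102 + 3444/5) = 25*(2934/5) = 14670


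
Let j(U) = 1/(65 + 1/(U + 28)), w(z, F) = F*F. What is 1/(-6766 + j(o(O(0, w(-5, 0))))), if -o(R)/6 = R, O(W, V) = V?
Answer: -1821/12320858 ≈ -0.00014780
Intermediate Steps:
w(z, F) = F²
o(R) = -6*R
j(U) = 1/(65 + 1/(28 + U))
1/(-6766 + j(o(O(0, w(-5, 0))))) = 1/(-6766 + (28 - 6*0²)/(1821 + 65*(-6*0²))) = 1/(-6766 + (28 - 6*0)/(1821 + 65*(-6*0))) = 1/(-6766 + (28 + 0)/(1821 + 65*0)) = 1/(-6766 + 28/(1821 + 0)) = 1/(-6766 + 28/1821) = 1/(-12320858/1821) = -1821/12320858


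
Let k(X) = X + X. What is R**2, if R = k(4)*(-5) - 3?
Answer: 1849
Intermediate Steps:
k(X) = 2*X
R = -43 (R = (2*4)*(-5) - 3 = 8*(-5) - 3 = -40 - 3 = -43)
R**2 = (-43)**2 = 1849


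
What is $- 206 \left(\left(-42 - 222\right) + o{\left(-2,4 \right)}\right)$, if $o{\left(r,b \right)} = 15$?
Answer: $51294$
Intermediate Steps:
$- 206 \left(\left(-42 - 222\right) + o{\left(-2,4 \right)}\right) = - 206 \left(\left(-42 - 222\right) + 15\right) = - 206 \left(-264 + 15\right) = \left(-206\right) \left(-249\right) = 51294$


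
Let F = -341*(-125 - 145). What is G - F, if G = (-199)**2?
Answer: -52469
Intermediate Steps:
F = 92070 (F = -341*(-270) = 92070)
G = 39601
G - F = 39601 - 1*92070 = 39601 - 92070 = -52469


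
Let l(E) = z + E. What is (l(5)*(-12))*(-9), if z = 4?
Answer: 972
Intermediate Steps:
l(E) = 4 + E
(l(5)*(-12))*(-9) = ((4 + 5)*(-12))*(-9) = (9*(-12))*(-9) = -108*(-9) = 972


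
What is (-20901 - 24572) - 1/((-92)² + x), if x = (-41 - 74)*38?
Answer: -186166463/4094 ≈ -45473.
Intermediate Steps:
x = -4370 (x = -115*38 = -4370)
(-20901 - 24572) - 1/((-92)² + x) = (-20901 - 24572) - 1/((-92)² - 4370) = -45473 - 1/(8464 - 4370) = -45473 - 1/4094 = -186166463/4094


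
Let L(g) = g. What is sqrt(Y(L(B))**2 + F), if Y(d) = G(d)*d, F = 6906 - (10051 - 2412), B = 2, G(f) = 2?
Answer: I*sqrt(717) ≈ 26.777*I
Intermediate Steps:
F = -733 (F = 6906 - 1*7639 = 6906 - 7639 = -733)
Y(d) = 2*d
sqrt(Y(L(B))**2 + F) = sqrt((2*2)**2 - 733) = sqrt(4**2 - 733) = sqrt(16 - 733) = sqrt(-717) = I*sqrt(717)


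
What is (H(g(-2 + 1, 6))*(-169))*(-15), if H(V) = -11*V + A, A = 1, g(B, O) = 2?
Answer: -53235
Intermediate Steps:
H(V) = 1 - 11*V (H(V) = -11*V + 1 = 1 - 11*V)
(H(g(-2 + 1, 6))*(-169))*(-15) = ((1 - 11*2)*(-169))*(-15) = ((1 - 22)*(-169))*(-15) = -21*(-169)*(-15) = 3549*(-15) = -53235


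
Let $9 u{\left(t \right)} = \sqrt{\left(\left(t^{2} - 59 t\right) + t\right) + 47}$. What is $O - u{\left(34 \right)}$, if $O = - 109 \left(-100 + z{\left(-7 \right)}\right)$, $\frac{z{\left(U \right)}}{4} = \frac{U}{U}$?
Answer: $10464 - \frac{i \sqrt{769}}{9} \approx 10464.0 - 3.0812 i$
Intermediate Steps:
$z{\left(U \right)} = 4$ ($z{\left(U \right)} = 4 \frac{U}{U} = 4 \cdot 1 = 4$)
$u{\left(t \right)} = \frac{\sqrt{47 + t^{2} - 58 t}}{9}$ ($u{\left(t \right)} = \frac{\sqrt{\left(\left(t^{2} - 59 t\right) + t\right) + 47}}{9} = \frac{\sqrt{\left(t^{2} - 58 t\right) + 47}}{9} = \frac{\sqrt{47 + t^{2} - 58 t}}{9}$)
$O = 10464$ ($O = - 109 \left(-100 + 4\right) = \left(-109\right) \left(-96\right) = 10464$)
$O - u{\left(34 \right)} = 10464 - \frac{\sqrt{47 + 34^{2} - 1972}}{9} = 10464 - \frac{\sqrt{47 + 1156 - 1972}}{9} = 10464 - \frac{\sqrt{-769}}{9} = 10464 - \frac{i \sqrt{769}}{9}$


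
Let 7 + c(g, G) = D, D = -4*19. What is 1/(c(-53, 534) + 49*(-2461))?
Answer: -1/120672 ≈ -8.2869e-6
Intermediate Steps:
D = -76
c(g, G) = -83 (c(g, G) = -7 - 76 = -83)
1/(c(-53, 534) + 49*(-2461)) = 1/(-83 + 49*(-2461)) = 1/(-83 - 120589) = 1/(-120672) = -1/120672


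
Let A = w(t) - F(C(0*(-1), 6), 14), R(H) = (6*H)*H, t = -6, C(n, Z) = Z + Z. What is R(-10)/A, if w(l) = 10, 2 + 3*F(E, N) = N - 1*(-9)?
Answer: 200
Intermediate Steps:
C(n, Z) = 2*Z
F(E, N) = 7/3 + N/3 (F(E, N) = -2/3 + (N - 1*(-9))/3 = -2/3 + (N + 9)/3 = -2/3 + (9 + N)/3 = -2/3 + (3 + N/3) = 7/3 + N/3)
R(H) = 6*H**2
A = 3 (A = 10 - (7/3 + (1/3)*14) = 10 - (7/3 + 14/3) = 10 - 1*7 = 10 - 7 = 3)
R(-10)/A = (6*(-10)**2)/3 = (6*100)*(1/3) = 600*(1/3) = 200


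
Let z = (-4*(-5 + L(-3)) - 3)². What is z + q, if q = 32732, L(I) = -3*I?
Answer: 33093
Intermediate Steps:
z = 361 (z = (-4*(-5 - 3*(-3)) - 3)² = (-4*(-5 + 9) - 3)² = (-4*4 - 3)² = (-16 - 3)² = (-19)² = 361)
z + q = 361 + 32732 = 33093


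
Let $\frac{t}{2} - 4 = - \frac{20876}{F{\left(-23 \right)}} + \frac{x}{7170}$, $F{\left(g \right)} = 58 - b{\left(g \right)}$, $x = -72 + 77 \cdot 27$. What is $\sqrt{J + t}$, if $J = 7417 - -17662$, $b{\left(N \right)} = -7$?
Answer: $\frac{\sqrt{5899517444990}}{15535} \approx 156.35$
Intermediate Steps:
$x = 2007$ ($x = -72 + 2079 = 2007$)
$F{\left(g \right)} = 65$ ($F{\left(g \right)} = 58 - -7 = 58 + 7 = 65$)
$t = - \frac{9845751}{15535}$ ($t = 8 + 2 \left(- \frac{20876}{65} + \frac{2007}{7170}\right) = 8 + 2 \left(\left(-20876\right) \frac{1}{65} + 2007 \cdot \frac{1}{7170}\right) = 8 + 2 \left(- \frac{20876}{65} + \frac{669}{2390}\right) = 8 + 2 \left(- \frac{9970031}{31070}\right) = 8 - \frac{9970031}{15535} = - \frac{9845751}{15535} \approx -633.78$)
$J = 25079$ ($J = 7417 + 17662 = 25079$)
$\sqrt{J + t} = \sqrt{25079 - \frac{9845751}{15535}} = \sqrt{\frac{379756514}{15535}} = \frac{\sqrt{5899517444990}}{15535}$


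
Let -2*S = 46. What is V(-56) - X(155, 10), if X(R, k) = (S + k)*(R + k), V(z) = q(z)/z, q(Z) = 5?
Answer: 120115/56 ≈ 2144.9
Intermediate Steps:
S = -23 (S = -½*46 = -23)
V(z) = 5/z
X(R, k) = (-23 + k)*(R + k)
V(-56) - X(155, 10) = 5/(-56) - (10² - 23*155 - 23*10 + 155*10) = 5*(-1/56) - (100 - 3565 - 230 + 1550) = -5/56 - 1*(-2145) = -5/56 + 2145 = 120115/56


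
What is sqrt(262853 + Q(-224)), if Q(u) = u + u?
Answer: sqrt(262405) ≈ 512.25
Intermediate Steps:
Q(u) = 2*u
sqrt(262853 + Q(-224)) = sqrt(262853 + 2*(-224)) = sqrt(262853 - 448) = sqrt(262405)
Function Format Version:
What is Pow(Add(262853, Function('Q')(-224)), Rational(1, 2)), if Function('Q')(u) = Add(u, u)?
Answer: Pow(262405, Rational(1, 2)) ≈ 512.25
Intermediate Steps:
Function('Q')(u) = Mul(2, u)
Pow(Add(262853, Function('Q')(-224)), Rational(1, 2)) = Pow(Add(262853, Mul(2, -224)), Rational(1, 2)) = Pow(Add(262853, -448), Rational(1, 2)) = Pow(262405, Rational(1, 2))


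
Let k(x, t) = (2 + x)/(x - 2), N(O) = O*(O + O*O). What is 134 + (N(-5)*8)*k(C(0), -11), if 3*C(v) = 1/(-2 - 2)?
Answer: 870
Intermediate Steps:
C(v) = -1/12 (C(v) = 1/(3*(-2 - 2)) = (⅓)/(-4) = (⅓)*(-¼) = -1/12)
N(O) = O*(O + O²)
k(x, t) = (2 + x)/(-2 + x)
134 + (N(-5)*8)*k(C(0), -11) = 134 + (((-5)²*(1 - 5))*8)*((2 - 1/12)/(-2 - 1/12)) = 134 + ((25*(-4))*8)*((23/12)/(-25/12)) = 134 + (-100*8)*(-12/25*23/12) = 134 - 800*(-23/25) = 134 + 736 = 870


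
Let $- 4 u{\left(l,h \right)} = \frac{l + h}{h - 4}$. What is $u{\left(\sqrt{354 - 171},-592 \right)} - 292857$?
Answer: $- \frac{43635730}{149} + \frac{\sqrt{183}}{2384} \approx -2.9286 \cdot 10^{5}$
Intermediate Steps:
$u{\left(l,h \right)} = - \frac{h + l}{4 \left(-4 + h\right)}$ ($u{\left(l,h \right)} = - \frac{\left(l + h\right) \frac{1}{h - 4}}{4} = - \frac{\left(h + l\right) \frac{1}{-4 + h}}{4} = - \frac{\frac{1}{-4 + h} \left(h + l\right)}{4} = - \frac{h + l}{4 \left(-4 + h\right)}$)
$u{\left(\sqrt{354 - 171},-592 \right)} - 292857 = \frac{\left(-1\right) \left(-592\right) - \sqrt{354 - 171}}{4 \left(-4 - 592\right)} - 292857 = \frac{592 - \sqrt{183}}{4 \left(-596\right)} - 292857 = \frac{1}{4} \left(- \frac{1}{596}\right) \left(592 - \sqrt{183}\right) - 292857 = \left(- \frac{37}{149} + \frac{\sqrt{183}}{2384}\right) - 292857 = - \frac{43635730}{149} + \frac{\sqrt{183}}{2384}$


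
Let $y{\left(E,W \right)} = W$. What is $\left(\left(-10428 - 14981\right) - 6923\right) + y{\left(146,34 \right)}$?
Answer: $-32298$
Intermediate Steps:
$\left(\left(-10428 - 14981\right) - 6923\right) + y{\left(146,34 \right)} = \left(\left(-10428 - 14981\right) - 6923\right) + 34 = \left(-25409 - 6923\right) + 34 = -32332 + 34 = -32298$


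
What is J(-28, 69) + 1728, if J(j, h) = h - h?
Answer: 1728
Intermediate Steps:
J(j, h) = 0
J(-28, 69) + 1728 = 0 + 1728 = 1728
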